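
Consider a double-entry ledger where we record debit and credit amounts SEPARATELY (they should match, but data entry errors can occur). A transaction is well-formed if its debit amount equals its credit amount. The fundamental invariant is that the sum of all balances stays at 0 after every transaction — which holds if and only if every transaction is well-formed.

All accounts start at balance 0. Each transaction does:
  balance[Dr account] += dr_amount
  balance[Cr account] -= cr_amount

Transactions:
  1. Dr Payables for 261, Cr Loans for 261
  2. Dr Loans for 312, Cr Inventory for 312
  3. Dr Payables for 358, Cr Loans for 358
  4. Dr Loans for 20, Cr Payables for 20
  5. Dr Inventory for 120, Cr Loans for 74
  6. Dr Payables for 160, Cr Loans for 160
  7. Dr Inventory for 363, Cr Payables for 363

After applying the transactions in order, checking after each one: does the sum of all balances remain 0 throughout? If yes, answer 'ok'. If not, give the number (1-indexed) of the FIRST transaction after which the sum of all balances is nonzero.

Answer: 5

Derivation:
After txn 1: dr=261 cr=261 sum_balances=0
After txn 2: dr=312 cr=312 sum_balances=0
After txn 3: dr=358 cr=358 sum_balances=0
After txn 4: dr=20 cr=20 sum_balances=0
After txn 5: dr=120 cr=74 sum_balances=46
After txn 6: dr=160 cr=160 sum_balances=46
After txn 7: dr=363 cr=363 sum_balances=46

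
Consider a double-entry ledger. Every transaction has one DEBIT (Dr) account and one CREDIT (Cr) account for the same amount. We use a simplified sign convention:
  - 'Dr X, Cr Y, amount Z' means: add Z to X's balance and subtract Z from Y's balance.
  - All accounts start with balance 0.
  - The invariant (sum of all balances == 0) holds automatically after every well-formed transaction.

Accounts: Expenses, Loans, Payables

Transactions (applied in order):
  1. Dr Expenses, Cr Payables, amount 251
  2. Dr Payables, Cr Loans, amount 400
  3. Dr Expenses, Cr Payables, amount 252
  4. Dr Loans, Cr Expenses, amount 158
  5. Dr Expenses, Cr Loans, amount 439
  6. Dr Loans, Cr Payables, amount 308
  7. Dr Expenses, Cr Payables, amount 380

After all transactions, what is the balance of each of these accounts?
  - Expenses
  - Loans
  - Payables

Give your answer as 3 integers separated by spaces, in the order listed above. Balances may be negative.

After txn 1 (Dr Expenses, Cr Payables, amount 251): Expenses=251 Payables=-251
After txn 2 (Dr Payables, Cr Loans, amount 400): Expenses=251 Loans=-400 Payables=149
After txn 3 (Dr Expenses, Cr Payables, amount 252): Expenses=503 Loans=-400 Payables=-103
After txn 4 (Dr Loans, Cr Expenses, amount 158): Expenses=345 Loans=-242 Payables=-103
After txn 5 (Dr Expenses, Cr Loans, amount 439): Expenses=784 Loans=-681 Payables=-103
After txn 6 (Dr Loans, Cr Payables, amount 308): Expenses=784 Loans=-373 Payables=-411
After txn 7 (Dr Expenses, Cr Payables, amount 380): Expenses=1164 Loans=-373 Payables=-791

Answer: 1164 -373 -791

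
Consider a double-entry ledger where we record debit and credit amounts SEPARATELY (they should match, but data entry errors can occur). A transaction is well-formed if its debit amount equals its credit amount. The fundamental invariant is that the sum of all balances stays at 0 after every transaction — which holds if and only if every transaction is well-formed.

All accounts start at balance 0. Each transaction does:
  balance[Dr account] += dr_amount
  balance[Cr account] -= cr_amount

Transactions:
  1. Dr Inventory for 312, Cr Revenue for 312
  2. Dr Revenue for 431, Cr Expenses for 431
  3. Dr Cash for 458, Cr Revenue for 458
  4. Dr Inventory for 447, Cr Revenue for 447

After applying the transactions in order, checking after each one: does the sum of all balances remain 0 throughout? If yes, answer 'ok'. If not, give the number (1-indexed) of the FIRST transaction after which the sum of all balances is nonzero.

After txn 1: dr=312 cr=312 sum_balances=0
After txn 2: dr=431 cr=431 sum_balances=0
After txn 3: dr=458 cr=458 sum_balances=0
After txn 4: dr=447 cr=447 sum_balances=0

Answer: ok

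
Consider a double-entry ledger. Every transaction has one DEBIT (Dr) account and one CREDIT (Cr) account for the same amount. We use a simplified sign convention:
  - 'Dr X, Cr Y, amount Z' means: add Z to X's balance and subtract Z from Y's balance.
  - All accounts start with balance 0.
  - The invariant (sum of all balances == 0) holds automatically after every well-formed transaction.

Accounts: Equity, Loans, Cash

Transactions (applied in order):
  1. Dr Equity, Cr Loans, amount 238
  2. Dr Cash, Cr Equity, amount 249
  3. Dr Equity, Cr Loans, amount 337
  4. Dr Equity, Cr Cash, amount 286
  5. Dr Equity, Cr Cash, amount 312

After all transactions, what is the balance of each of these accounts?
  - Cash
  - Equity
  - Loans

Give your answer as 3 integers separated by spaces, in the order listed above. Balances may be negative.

After txn 1 (Dr Equity, Cr Loans, amount 238): Equity=238 Loans=-238
After txn 2 (Dr Cash, Cr Equity, amount 249): Cash=249 Equity=-11 Loans=-238
After txn 3 (Dr Equity, Cr Loans, amount 337): Cash=249 Equity=326 Loans=-575
After txn 4 (Dr Equity, Cr Cash, amount 286): Cash=-37 Equity=612 Loans=-575
After txn 5 (Dr Equity, Cr Cash, amount 312): Cash=-349 Equity=924 Loans=-575

Answer: -349 924 -575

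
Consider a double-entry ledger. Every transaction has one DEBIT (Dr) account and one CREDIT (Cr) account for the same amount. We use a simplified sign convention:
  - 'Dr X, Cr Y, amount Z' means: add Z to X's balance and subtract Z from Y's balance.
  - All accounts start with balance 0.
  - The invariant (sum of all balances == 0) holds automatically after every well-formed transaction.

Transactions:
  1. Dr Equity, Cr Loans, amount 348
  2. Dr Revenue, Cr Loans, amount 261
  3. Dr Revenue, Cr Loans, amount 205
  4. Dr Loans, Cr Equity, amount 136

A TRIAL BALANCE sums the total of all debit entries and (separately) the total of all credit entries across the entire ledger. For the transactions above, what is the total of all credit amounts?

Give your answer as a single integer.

Txn 1: credit+=348
Txn 2: credit+=261
Txn 3: credit+=205
Txn 4: credit+=136
Total credits = 950

Answer: 950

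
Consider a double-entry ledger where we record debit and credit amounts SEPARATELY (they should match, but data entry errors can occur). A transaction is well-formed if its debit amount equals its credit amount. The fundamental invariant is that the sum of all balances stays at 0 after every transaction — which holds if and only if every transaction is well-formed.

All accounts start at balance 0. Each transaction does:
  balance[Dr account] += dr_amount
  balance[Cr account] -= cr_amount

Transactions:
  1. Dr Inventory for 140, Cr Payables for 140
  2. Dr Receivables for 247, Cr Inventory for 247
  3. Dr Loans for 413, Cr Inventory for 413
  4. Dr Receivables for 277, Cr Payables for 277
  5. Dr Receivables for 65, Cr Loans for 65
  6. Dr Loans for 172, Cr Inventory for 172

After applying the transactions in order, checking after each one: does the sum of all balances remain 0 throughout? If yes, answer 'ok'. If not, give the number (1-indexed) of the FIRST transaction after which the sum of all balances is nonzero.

After txn 1: dr=140 cr=140 sum_balances=0
After txn 2: dr=247 cr=247 sum_balances=0
After txn 3: dr=413 cr=413 sum_balances=0
After txn 4: dr=277 cr=277 sum_balances=0
After txn 5: dr=65 cr=65 sum_balances=0
After txn 6: dr=172 cr=172 sum_balances=0

Answer: ok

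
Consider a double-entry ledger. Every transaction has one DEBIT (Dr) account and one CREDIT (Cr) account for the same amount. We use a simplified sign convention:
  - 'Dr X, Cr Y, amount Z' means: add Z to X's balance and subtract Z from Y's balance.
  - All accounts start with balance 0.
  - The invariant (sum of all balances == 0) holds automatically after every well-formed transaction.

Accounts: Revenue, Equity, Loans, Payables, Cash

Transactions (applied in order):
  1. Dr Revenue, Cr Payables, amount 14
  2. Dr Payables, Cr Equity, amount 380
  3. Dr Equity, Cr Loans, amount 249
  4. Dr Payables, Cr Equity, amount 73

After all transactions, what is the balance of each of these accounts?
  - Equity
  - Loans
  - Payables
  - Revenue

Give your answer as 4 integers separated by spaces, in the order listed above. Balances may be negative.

Answer: -204 -249 439 14

Derivation:
After txn 1 (Dr Revenue, Cr Payables, amount 14): Payables=-14 Revenue=14
After txn 2 (Dr Payables, Cr Equity, amount 380): Equity=-380 Payables=366 Revenue=14
After txn 3 (Dr Equity, Cr Loans, amount 249): Equity=-131 Loans=-249 Payables=366 Revenue=14
After txn 4 (Dr Payables, Cr Equity, amount 73): Equity=-204 Loans=-249 Payables=439 Revenue=14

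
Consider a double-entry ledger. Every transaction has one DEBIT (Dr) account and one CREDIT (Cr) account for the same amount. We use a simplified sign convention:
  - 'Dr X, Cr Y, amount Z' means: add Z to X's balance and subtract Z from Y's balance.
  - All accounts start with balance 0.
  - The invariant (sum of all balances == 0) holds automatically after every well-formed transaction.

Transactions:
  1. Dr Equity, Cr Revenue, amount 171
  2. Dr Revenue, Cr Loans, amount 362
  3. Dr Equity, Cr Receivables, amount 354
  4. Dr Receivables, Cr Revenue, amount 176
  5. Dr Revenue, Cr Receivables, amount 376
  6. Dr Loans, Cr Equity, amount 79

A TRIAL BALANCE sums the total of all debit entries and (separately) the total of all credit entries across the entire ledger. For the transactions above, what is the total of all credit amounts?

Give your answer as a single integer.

Txn 1: credit+=171
Txn 2: credit+=362
Txn 3: credit+=354
Txn 4: credit+=176
Txn 5: credit+=376
Txn 6: credit+=79
Total credits = 1518

Answer: 1518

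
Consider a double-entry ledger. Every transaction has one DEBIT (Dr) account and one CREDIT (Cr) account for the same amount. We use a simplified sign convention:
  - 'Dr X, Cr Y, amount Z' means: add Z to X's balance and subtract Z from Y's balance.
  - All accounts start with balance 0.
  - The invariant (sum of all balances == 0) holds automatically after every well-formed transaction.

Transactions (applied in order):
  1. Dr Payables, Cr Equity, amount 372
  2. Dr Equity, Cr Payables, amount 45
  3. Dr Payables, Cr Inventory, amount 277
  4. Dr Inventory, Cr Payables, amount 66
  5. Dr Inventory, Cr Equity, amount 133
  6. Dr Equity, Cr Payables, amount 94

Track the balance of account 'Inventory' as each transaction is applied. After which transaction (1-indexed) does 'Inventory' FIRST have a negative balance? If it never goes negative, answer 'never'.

Answer: 3

Derivation:
After txn 1: Inventory=0
After txn 2: Inventory=0
After txn 3: Inventory=-277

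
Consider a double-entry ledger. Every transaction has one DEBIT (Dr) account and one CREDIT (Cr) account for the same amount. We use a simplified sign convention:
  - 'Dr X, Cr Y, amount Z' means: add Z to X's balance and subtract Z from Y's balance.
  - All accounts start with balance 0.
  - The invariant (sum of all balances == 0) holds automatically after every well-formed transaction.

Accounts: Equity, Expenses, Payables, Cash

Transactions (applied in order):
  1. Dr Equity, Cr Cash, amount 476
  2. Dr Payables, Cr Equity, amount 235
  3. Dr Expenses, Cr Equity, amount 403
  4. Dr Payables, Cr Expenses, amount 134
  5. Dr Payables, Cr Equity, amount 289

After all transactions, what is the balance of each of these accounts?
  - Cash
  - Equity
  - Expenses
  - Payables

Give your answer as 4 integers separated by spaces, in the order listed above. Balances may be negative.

Answer: -476 -451 269 658

Derivation:
After txn 1 (Dr Equity, Cr Cash, amount 476): Cash=-476 Equity=476
After txn 2 (Dr Payables, Cr Equity, amount 235): Cash=-476 Equity=241 Payables=235
After txn 3 (Dr Expenses, Cr Equity, amount 403): Cash=-476 Equity=-162 Expenses=403 Payables=235
After txn 4 (Dr Payables, Cr Expenses, amount 134): Cash=-476 Equity=-162 Expenses=269 Payables=369
After txn 5 (Dr Payables, Cr Equity, amount 289): Cash=-476 Equity=-451 Expenses=269 Payables=658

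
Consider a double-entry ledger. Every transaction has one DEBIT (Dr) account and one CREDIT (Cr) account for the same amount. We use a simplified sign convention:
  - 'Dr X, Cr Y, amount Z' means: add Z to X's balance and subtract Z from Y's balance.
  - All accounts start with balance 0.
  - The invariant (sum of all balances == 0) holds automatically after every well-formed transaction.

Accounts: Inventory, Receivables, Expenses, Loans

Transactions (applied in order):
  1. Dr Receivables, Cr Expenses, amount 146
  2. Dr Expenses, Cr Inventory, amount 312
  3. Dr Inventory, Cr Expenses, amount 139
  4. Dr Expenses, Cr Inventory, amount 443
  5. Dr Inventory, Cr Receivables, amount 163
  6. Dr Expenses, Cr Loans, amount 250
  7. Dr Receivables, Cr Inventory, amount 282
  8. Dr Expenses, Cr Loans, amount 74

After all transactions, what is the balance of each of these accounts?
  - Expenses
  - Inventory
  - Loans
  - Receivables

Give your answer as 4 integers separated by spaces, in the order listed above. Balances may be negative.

Answer: 794 -735 -324 265

Derivation:
After txn 1 (Dr Receivables, Cr Expenses, amount 146): Expenses=-146 Receivables=146
After txn 2 (Dr Expenses, Cr Inventory, amount 312): Expenses=166 Inventory=-312 Receivables=146
After txn 3 (Dr Inventory, Cr Expenses, amount 139): Expenses=27 Inventory=-173 Receivables=146
After txn 4 (Dr Expenses, Cr Inventory, amount 443): Expenses=470 Inventory=-616 Receivables=146
After txn 5 (Dr Inventory, Cr Receivables, amount 163): Expenses=470 Inventory=-453 Receivables=-17
After txn 6 (Dr Expenses, Cr Loans, amount 250): Expenses=720 Inventory=-453 Loans=-250 Receivables=-17
After txn 7 (Dr Receivables, Cr Inventory, amount 282): Expenses=720 Inventory=-735 Loans=-250 Receivables=265
After txn 8 (Dr Expenses, Cr Loans, amount 74): Expenses=794 Inventory=-735 Loans=-324 Receivables=265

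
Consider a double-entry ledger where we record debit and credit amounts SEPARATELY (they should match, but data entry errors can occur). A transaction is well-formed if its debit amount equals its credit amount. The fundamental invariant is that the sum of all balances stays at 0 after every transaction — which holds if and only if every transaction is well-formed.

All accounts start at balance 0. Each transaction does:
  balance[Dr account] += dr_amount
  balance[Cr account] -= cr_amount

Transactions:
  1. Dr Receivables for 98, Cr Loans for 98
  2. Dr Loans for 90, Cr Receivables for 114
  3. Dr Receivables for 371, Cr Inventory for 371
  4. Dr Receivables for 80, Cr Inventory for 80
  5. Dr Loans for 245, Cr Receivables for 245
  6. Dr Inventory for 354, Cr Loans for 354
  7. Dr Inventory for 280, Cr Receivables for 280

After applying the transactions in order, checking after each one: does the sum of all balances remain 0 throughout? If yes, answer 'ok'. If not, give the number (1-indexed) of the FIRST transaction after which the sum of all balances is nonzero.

After txn 1: dr=98 cr=98 sum_balances=0
After txn 2: dr=90 cr=114 sum_balances=-24
After txn 3: dr=371 cr=371 sum_balances=-24
After txn 4: dr=80 cr=80 sum_balances=-24
After txn 5: dr=245 cr=245 sum_balances=-24
After txn 6: dr=354 cr=354 sum_balances=-24
After txn 7: dr=280 cr=280 sum_balances=-24

Answer: 2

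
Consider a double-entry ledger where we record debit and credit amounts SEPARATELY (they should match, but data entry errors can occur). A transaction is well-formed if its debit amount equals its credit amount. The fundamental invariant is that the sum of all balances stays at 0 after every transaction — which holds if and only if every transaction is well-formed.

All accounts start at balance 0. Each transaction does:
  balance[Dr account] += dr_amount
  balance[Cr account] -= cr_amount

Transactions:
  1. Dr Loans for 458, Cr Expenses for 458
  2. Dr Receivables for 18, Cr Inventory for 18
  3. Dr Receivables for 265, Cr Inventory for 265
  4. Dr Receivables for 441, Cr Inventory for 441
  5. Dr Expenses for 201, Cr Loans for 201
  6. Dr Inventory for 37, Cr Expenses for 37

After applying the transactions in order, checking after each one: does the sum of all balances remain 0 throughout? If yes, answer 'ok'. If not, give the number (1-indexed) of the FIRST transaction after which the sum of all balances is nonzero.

After txn 1: dr=458 cr=458 sum_balances=0
After txn 2: dr=18 cr=18 sum_balances=0
After txn 3: dr=265 cr=265 sum_balances=0
After txn 4: dr=441 cr=441 sum_balances=0
After txn 5: dr=201 cr=201 sum_balances=0
After txn 6: dr=37 cr=37 sum_balances=0

Answer: ok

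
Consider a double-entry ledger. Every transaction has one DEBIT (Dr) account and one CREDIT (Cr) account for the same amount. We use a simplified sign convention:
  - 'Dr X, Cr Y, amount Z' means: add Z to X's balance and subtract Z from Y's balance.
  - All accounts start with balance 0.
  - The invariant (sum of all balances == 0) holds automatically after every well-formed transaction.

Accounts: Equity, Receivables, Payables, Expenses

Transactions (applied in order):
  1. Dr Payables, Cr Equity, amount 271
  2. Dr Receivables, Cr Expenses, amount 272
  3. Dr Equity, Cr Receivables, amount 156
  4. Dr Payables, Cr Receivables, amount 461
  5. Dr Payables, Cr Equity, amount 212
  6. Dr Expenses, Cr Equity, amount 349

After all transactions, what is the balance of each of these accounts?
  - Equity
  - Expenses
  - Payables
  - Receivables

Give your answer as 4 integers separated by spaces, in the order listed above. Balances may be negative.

After txn 1 (Dr Payables, Cr Equity, amount 271): Equity=-271 Payables=271
After txn 2 (Dr Receivables, Cr Expenses, amount 272): Equity=-271 Expenses=-272 Payables=271 Receivables=272
After txn 3 (Dr Equity, Cr Receivables, amount 156): Equity=-115 Expenses=-272 Payables=271 Receivables=116
After txn 4 (Dr Payables, Cr Receivables, amount 461): Equity=-115 Expenses=-272 Payables=732 Receivables=-345
After txn 5 (Dr Payables, Cr Equity, amount 212): Equity=-327 Expenses=-272 Payables=944 Receivables=-345
After txn 6 (Dr Expenses, Cr Equity, amount 349): Equity=-676 Expenses=77 Payables=944 Receivables=-345

Answer: -676 77 944 -345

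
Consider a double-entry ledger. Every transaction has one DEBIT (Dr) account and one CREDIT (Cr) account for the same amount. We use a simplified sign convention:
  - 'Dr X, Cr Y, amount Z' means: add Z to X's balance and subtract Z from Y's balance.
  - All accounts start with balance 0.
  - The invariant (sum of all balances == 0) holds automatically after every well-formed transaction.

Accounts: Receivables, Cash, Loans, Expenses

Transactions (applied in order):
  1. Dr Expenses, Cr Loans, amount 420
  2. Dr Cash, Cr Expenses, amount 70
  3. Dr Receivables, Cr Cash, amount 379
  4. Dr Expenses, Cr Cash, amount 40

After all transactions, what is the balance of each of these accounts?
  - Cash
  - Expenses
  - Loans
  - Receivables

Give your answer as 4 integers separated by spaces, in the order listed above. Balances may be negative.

After txn 1 (Dr Expenses, Cr Loans, amount 420): Expenses=420 Loans=-420
After txn 2 (Dr Cash, Cr Expenses, amount 70): Cash=70 Expenses=350 Loans=-420
After txn 3 (Dr Receivables, Cr Cash, amount 379): Cash=-309 Expenses=350 Loans=-420 Receivables=379
After txn 4 (Dr Expenses, Cr Cash, amount 40): Cash=-349 Expenses=390 Loans=-420 Receivables=379

Answer: -349 390 -420 379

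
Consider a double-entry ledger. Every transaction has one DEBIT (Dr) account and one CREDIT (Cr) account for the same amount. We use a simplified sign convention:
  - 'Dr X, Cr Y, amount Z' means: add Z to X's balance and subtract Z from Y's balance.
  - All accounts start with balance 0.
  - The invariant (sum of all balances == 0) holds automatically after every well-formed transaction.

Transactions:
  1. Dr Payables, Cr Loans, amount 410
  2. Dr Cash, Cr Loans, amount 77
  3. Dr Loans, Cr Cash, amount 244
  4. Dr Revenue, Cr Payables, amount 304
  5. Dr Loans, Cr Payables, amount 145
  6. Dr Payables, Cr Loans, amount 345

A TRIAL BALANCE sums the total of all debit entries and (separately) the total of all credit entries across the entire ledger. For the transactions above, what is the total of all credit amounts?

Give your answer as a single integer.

Answer: 1525

Derivation:
Txn 1: credit+=410
Txn 2: credit+=77
Txn 3: credit+=244
Txn 4: credit+=304
Txn 5: credit+=145
Txn 6: credit+=345
Total credits = 1525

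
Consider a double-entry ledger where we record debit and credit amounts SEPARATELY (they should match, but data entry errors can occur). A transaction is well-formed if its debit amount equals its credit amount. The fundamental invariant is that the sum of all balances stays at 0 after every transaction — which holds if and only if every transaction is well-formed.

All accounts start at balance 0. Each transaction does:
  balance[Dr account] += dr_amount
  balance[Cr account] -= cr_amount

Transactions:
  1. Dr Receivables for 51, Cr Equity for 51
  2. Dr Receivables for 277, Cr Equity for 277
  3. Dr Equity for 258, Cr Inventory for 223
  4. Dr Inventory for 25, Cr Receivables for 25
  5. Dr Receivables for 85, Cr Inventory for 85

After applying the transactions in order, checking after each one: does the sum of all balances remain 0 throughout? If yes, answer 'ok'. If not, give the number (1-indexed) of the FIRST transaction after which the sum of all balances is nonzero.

After txn 1: dr=51 cr=51 sum_balances=0
After txn 2: dr=277 cr=277 sum_balances=0
After txn 3: dr=258 cr=223 sum_balances=35
After txn 4: dr=25 cr=25 sum_balances=35
After txn 5: dr=85 cr=85 sum_balances=35

Answer: 3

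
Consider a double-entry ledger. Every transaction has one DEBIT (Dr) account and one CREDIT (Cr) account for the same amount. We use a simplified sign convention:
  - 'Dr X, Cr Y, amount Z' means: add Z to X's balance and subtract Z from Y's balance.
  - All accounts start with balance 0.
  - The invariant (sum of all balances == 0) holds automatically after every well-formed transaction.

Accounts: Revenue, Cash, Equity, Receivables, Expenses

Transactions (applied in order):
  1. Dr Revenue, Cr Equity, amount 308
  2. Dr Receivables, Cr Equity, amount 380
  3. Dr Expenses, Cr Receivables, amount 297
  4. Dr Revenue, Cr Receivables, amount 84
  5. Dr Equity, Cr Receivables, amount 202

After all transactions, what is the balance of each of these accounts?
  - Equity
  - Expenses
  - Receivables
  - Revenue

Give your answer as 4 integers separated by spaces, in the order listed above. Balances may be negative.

After txn 1 (Dr Revenue, Cr Equity, amount 308): Equity=-308 Revenue=308
After txn 2 (Dr Receivables, Cr Equity, amount 380): Equity=-688 Receivables=380 Revenue=308
After txn 3 (Dr Expenses, Cr Receivables, amount 297): Equity=-688 Expenses=297 Receivables=83 Revenue=308
After txn 4 (Dr Revenue, Cr Receivables, amount 84): Equity=-688 Expenses=297 Receivables=-1 Revenue=392
After txn 5 (Dr Equity, Cr Receivables, amount 202): Equity=-486 Expenses=297 Receivables=-203 Revenue=392

Answer: -486 297 -203 392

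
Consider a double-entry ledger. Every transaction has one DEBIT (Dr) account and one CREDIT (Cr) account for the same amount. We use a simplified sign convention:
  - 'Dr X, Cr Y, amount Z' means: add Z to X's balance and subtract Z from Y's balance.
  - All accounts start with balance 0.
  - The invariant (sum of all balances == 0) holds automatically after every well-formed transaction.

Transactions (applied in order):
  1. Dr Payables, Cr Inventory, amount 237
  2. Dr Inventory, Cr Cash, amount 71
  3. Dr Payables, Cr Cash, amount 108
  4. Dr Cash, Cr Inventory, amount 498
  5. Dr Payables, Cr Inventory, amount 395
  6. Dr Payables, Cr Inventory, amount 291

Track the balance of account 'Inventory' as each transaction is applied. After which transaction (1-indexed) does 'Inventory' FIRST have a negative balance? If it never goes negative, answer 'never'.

After txn 1: Inventory=-237

Answer: 1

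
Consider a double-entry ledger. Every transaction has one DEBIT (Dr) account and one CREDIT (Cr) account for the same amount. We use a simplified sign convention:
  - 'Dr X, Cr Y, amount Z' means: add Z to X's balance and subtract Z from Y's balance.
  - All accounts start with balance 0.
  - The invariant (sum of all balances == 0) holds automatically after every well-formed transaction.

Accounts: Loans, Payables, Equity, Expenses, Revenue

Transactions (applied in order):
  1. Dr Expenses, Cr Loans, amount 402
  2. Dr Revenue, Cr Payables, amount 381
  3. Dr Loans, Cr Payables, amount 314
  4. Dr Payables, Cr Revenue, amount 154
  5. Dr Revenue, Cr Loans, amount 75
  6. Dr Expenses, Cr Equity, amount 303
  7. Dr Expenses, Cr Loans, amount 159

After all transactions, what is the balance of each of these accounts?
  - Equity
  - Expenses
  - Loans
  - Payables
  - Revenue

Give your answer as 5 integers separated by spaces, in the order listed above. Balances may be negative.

Answer: -303 864 -322 -541 302

Derivation:
After txn 1 (Dr Expenses, Cr Loans, amount 402): Expenses=402 Loans=-402
After txn 2 (Dr Revenue, Cr Payables, amount 381): Expenses=402 Loans=-402 Payables=-381 Revenue=381
After txn 3 (Dr Loans, Cr Payables, amount 314): Expenses=402 Loans=-88 Payables=-695 Revenue=381
After txn 4 (Dr Payables, Cr Revenue, amount 154): Expenses=402 Loans=-88 Payables=-541 Revenue=227
After txn 5 (Dr Revenue, Cr Loans, amount 75): Expenses=402 Loans=-163 Payables=-541 Revenue=302
After txn 6 (Dr Expenses, Cr Equity, amount 303): Equity=-303 Expenses=705 Loans=-163 Payables=-541 Revenue=302
After txn 7 (Dr Expenses, Cr Loans, amount 159): Equity=-303 Expenses=864 Loans=-322 Payables=-541 Revenue=302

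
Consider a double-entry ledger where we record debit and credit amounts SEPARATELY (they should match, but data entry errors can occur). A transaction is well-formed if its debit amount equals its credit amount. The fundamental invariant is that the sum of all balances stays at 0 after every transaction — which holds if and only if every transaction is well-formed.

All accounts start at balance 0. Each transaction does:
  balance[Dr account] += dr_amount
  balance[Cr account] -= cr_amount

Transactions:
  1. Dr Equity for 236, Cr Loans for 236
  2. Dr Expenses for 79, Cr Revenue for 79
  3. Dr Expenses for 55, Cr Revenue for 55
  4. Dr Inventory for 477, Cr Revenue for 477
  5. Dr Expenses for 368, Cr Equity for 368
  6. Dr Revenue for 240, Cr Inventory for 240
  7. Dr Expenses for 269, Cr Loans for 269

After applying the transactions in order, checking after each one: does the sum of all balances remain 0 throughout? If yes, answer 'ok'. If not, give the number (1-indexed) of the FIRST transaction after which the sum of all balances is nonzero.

After txn 1: dr=236 cr=236 sum_balances=0
After txn 2: dr=79 cr=79 sum_balances=0
After txn 3: dr=55 cr=55 sum_balances=0
After txn 4: dr=477 cr=477 sum_balances=0
After txn 5: dr=368 cr=368 sum_balances=0
After txn 6: dr=240 cr=240 sum_balances=0
After txn 7: dr=269 cr=269 sum_balances=0

Answer: ok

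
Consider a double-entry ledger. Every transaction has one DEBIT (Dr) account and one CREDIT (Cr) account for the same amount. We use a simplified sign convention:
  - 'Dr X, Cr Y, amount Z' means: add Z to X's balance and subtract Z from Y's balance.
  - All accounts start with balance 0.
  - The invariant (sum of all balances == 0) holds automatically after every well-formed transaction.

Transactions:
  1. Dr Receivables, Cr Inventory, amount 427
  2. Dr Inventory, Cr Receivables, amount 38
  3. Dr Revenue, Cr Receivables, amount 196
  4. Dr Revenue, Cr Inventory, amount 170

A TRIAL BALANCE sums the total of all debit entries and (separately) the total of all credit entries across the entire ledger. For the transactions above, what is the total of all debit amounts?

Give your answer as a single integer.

Txn 1: debit+=427
Txn 2: debit+=38
Txn 3: debit+=196
Txn 4: debit+=170
Total debits = 831

Answer: 831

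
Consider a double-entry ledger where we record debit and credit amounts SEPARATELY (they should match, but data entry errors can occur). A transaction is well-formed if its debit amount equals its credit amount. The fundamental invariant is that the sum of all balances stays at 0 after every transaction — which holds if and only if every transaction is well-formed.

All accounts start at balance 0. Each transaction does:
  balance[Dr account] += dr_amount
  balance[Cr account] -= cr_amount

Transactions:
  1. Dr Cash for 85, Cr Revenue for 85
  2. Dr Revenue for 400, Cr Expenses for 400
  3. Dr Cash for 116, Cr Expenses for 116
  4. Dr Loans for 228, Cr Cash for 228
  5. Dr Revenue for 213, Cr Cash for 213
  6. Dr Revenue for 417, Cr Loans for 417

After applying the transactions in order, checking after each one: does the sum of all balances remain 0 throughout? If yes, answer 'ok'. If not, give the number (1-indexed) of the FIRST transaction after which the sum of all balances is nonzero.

Answer: ok

Derivation:
After txn 1: dr=85 cr=85 sum_balances=0
After txn 2: dr=400 cr=400 sum_balances=0
After txn 3: dr=116 cr=116 sum_balances=0
After txn 4: dr=228 cr=228 sum_balances=0
After txn 5: dr=213 cr=213 sum_balances=0
After txn 6: dr=417 cr=417 sum_balances=0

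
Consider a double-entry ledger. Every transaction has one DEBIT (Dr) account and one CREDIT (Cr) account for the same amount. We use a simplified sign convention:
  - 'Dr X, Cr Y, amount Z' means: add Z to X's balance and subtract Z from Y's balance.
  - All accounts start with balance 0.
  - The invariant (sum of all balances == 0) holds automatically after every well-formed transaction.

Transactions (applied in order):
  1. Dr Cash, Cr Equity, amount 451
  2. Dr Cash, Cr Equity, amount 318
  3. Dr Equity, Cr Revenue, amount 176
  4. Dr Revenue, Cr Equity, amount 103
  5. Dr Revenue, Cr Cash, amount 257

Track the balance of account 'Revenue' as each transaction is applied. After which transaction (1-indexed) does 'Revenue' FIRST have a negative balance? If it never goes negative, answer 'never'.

Answer: 3

Derivation:
After txn 1: Revenue=0
After txn 2: Revenue=0
After txn 3: Revenue=-176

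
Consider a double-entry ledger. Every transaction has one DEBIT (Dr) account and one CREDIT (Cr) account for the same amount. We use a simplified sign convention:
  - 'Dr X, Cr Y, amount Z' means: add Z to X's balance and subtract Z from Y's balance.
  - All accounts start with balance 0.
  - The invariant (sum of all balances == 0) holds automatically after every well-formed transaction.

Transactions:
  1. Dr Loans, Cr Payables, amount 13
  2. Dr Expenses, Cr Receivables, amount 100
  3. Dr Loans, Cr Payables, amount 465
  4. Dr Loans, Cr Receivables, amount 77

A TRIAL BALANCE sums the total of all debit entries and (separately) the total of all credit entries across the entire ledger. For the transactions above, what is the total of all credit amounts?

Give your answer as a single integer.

Txn 1: credit+=13
Txn 2: credit+=100
Txn 3: credit+=465
Txn 4: credit+=77
Total credits = 655

Answer: 655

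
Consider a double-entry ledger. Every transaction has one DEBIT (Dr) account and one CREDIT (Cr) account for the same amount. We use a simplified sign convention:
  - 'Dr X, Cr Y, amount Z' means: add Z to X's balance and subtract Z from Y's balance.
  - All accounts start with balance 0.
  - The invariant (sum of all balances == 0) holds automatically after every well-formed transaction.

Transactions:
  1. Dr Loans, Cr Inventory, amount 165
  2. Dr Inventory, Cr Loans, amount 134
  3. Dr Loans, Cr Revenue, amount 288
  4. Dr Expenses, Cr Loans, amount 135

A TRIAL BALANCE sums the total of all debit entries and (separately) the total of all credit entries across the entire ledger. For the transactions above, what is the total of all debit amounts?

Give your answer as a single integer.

Txn 1: debit+=165
Txn 2: debit+=134
Txn 3: debit+=288
Txn 4: debit+=135
Total debits = 722

Answer: 722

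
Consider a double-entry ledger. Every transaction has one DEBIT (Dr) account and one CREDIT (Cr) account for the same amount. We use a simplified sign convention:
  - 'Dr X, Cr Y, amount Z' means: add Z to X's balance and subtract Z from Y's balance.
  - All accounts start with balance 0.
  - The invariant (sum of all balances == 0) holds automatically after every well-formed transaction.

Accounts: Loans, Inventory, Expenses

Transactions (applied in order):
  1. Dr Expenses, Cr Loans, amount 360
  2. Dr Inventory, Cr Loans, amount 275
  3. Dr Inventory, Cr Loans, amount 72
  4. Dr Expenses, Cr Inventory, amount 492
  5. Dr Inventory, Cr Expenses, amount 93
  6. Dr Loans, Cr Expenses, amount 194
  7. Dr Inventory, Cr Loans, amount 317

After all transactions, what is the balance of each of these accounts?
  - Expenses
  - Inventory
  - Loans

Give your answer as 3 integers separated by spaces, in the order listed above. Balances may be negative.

After txn 1 (Dr Expenses, Cr Loans, amount 360): Expenses=360 Loans=-360
After txn 2 (Dr Inventory, Cr Loans, amount 275): Expenses=360 Inventory=275 Loans=-635
After txn 3 (Dr Inventory, Cr Loans, amount 72): Expenses=360 Inventory=347 Loans=-707
After txn 4 (Dr Expenses, Cr Inventory, amount 492): Expenses=852 Inventory=-145 Loans=-707
After txn 5 (Dr Inventory, Cr Expenses, amount 93): Expenses=759 Inventory=-52 Loans=-707
After txn 6 (Dr Loans, Cr Expenses, amount 194): Expenses=565 Inventory=-52 Loans=-513
After txn 7 (Dr Inventory, Cr Loans, amount 317): Expenses=565 Inventory=265 Loans=-830

Answer: 565 265 -830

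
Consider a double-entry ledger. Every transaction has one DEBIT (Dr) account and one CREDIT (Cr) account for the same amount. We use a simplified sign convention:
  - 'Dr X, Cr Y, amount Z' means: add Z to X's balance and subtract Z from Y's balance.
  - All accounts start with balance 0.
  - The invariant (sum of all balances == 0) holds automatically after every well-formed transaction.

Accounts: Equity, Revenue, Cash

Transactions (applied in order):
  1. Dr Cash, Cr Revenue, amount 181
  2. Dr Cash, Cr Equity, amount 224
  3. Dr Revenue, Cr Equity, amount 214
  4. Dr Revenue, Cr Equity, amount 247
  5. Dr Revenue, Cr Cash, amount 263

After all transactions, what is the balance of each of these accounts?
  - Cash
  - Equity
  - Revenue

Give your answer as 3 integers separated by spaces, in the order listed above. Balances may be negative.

After txn 1 (Dr Cash, Cr Revenue, amount 181): Cash=181 Revenue=-181
After txn 2 (Dr Cash, Cr Equity, amount 224): Cash=405 Equity=-224 Revenue=-181
After txn 3 (Dr Revenue, Cr Equity, amount 214): Cash=405 Equity=-438 Revenue=33
After txn 4 (Dr Revenue, Cr Equity, amount 247): Cash=405 Equity=-685 Revenue=280
After txn 5 (Dr Revenue, Cr Cash, amount 263): Cash=142 Equity=-685 Revenue=543

Answer: 142 -685 543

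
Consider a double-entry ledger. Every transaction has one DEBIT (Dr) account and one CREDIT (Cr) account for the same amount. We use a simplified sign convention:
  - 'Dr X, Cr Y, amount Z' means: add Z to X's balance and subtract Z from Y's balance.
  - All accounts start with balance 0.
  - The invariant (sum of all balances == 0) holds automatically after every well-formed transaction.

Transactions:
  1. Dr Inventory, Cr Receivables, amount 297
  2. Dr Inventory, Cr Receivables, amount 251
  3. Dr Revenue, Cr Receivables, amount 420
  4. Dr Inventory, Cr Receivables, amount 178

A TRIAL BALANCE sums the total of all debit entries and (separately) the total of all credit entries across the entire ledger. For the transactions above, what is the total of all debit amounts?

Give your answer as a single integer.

Txn 1: debit+=297
Txn 2: debit+=251
Txn 3: debit+=420
Txn 4: debit+=178
Total debits = 1146

Answer: 1146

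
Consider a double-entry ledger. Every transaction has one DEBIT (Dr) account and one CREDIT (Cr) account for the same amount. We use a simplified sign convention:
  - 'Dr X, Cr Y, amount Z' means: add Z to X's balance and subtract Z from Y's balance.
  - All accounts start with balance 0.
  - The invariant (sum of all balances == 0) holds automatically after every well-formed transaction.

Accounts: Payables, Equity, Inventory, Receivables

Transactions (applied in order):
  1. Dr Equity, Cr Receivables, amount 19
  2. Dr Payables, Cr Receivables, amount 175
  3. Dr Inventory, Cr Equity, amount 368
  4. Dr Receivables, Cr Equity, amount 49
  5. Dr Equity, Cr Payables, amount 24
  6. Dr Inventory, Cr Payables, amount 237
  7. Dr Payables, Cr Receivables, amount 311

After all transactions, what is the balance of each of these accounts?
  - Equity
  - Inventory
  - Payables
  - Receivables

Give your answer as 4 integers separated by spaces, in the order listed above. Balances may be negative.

Answer: -374 605 225 -456

Derivation:
After txn 1 (Dr Equity, Cr Receivables, amount 19): Equity=19 Receivables=-19
After txn 2 (Dr Payables, Cr Receivables, amount 175): Equity=19 Payables=175 Receivables=-194
After txn 3 (Dr Inventory, Cr Equity, amount 368): Equity=-349 Inventory=368 Payables=175 Receivables=-194
After txn 4 (Dr Receivables, Cr Equity, amount 49): Equity=-398 Inventory=368 Payables=175 Receivables=-145
After txn 5 (Dr Equity, Cr Payables, amount 24): Equity=-374 Inventory=368 Payables=151 Receivables=-145
After txn 6 (Dr Inventory, Cr Payables, amount 237): Equity=-374 Inventory=605 Payables=-86 Receivables=-145
After txn 7 (Dr Payables, Cr Receivables, amount 311): Equity=-374 Inventory=605 Payables=225 Receivables=-456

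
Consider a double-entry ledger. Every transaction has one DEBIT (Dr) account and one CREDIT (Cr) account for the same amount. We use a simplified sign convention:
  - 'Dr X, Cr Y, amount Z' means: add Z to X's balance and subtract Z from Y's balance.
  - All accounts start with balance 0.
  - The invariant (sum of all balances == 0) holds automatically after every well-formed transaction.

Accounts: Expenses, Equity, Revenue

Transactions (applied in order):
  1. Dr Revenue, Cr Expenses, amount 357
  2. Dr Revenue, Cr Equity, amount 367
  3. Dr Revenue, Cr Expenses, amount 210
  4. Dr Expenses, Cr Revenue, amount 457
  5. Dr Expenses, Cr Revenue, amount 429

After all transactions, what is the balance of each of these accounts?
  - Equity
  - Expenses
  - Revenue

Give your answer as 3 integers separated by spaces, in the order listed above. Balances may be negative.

Answer: -367 319 48

Derivation:
After txn 1 (Dr Revenue, Cr Expenses, amount 357): Expenses=-357 Revenue=357
After txn 2 (Dr Revenue, Cr Equity, amount 367): Equity=-367 Expenses=-357 Revenue=724
After txn 3 (Dr Revenue, Cr Expenses, amount 210): Equity=-367 Expenses=-567 Revenue=934
After txn 4 (Dr Expenses, Cr Revenue, amount 457): Equity=-367 Expenses=-110 Revenue=477
After txn 5 (Dr Expenses, Cr Revenue, amount 429): Equity=-367 Expenses=319 Revenue=48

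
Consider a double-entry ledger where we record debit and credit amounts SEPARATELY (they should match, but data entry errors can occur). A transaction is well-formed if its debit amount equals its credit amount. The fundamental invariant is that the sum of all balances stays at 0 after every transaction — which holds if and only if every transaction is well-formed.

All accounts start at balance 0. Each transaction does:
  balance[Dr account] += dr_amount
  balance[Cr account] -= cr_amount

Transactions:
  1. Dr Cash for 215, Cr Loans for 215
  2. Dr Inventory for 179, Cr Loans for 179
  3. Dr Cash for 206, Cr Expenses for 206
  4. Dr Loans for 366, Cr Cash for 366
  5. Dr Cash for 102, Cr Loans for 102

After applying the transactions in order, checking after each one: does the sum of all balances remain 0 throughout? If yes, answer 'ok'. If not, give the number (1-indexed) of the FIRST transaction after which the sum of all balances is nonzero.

Answer: ok

Derivation:
After txn 1: dr=215 cr=215 sum_balances=0
After txn 2: dr=179 cr=179 sum_balances=0
After txn 3: dr=206 cr=206 sum_balances=0
After txn 4: dr=366 cr=366 sum_balances=0
After txn 5: dr=102 cr=102 sum_balances=0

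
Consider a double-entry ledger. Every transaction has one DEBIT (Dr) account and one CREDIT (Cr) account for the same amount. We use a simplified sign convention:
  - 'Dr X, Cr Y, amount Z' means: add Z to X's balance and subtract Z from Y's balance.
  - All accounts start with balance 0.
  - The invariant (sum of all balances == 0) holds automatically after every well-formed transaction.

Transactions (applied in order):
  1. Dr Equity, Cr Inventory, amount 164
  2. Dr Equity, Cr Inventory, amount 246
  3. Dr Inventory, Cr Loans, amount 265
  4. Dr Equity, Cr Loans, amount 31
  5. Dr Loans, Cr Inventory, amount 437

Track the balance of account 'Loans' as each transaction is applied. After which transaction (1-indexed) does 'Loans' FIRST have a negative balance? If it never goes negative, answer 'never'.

Answer: 3

Derivation:
After txn 1: Loans=0
After txn 2: Loans=0
After txn 3: Loans=-265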